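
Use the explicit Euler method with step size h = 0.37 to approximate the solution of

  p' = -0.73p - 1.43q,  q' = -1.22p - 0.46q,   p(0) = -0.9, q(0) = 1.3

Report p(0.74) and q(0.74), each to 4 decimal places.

Euler on (p,q): p_{n+1} = p_n + h·p', q_{n+1} = q_n + h·q'.
0.000000: (-0.900000, 1.300000); f=(-1.202000, 0.500000) → (-1.344740, 1.485000)
0.370000: (-1.344740, 1.485000); f=(-1.141890, 0.957483) → (-1.767239, 1.839269)
(p(0.74), q(0.74)) ≈ (-1.7672, 1.8393)

-1.7672, 1.8393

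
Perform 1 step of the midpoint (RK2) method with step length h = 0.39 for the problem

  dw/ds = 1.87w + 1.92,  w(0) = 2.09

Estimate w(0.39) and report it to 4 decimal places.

5.1919

Midpoint: k1 = f(s_n, w_n); k2 = f(s_n + h/2, w_n + (h/2)·k1); w_{n+1} = w_n + h·k2.
s=0.000000, w=2.090000:
  k1 = f(0.000000, 2.090000) = 5.828300
  k2 = f(0.195000, 3.226519) = 7.953590
  w ← 2.090000 + 0.39·7.953590 = 5.191900
w(0.39) ≈ 5.1919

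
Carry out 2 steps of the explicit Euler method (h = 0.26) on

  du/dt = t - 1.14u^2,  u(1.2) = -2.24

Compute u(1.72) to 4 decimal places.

-6.4927

Euler: u_{n+1} = u_n + h·f(t_n, u_n).
t=1.200000, u=-2.240000: f=-4.520064 → u ← -2.240000 + 0.26·(-4.520064) = -3.415217
t=1.460000, u=-3.415217: f=-11.836623 → u ← -3.415217 + 0.26·(-11.836623) = -6.492739
u(1.72) ≈ -6.4927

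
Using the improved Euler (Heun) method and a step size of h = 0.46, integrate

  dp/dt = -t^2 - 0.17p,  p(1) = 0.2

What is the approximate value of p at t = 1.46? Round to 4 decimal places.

Heun: k1 = f(t_n, p_n); k2 = f(t_n + h, p_n + h·k1); p_{n+1} = p_n + (h/2)·(k1 + k2).
t=1.000000, p=0.200000:
  k1 = f(1.000000, 0.200000) = -1.034000
  k2 = f(1.460000, -0.275640) = -2.084741
  p ← 0.200000 + (0.46/2)·(-1.034000 + (-2.084741)) = -0.517310
p(1.46) ≈ -0.5173

-0.5173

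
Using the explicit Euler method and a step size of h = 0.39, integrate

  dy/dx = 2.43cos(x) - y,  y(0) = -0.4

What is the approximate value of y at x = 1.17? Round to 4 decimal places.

1.4703

Euler: y_{n+1} = y_n + h·f(x_n, y_n).
x=0.000000, y=-0.400000: f=2.830000 → y ← -0.400000 + 0.39·2.830000 = 0.703700
x=0.390000, y=0.703700: f=1.543829 → y ← 0.703700 + 0.39·1.543829 = 1.305793
x=0.780000, y=1.305793: f=0.421727 → y ← 1.305793 + 0.39·0.421727 = 1.470267
y(1.17) ≈ 1.4703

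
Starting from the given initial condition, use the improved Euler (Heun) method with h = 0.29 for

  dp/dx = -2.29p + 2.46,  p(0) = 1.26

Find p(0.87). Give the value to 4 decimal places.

1.1062

Heun: k1 = f(x_n, p_n); k2 = f(x_n + h, p_n + h·k1); p_{n+1} = p_n + (h/2)·(k1 + k2).
x=0.000000, p=1.260000:
  k1 = f(0.000000, 1.260000) = -0.425400
  k2 = f(0.290000, 1.136634) = -0.142892
  p ← 1.260000 + (0.29/2)·(-0.425400 + (-0.142892)) = 1.177598
x=0.290000, p=1.177598:
  k1 = f(0.290000, 1.177598) = -0.236699
  k2 = f(0.580000, 1.108955) = -0.079507
  p ← 1.177598 + (0.29/2)·(-0.236699 + (-0.079507)) = 1.131748
x=0.580000, p=1.131748:
  k1 = f(0.580000, 1.131748) = -0.131703
  k2 = f(0.870000, 1.093554) = -0.044239
  p ← 1.131748 + (0.29/2)·(-0.131703 + (-0.044239)) = 1.106236
p(0.87) ≈ 1.1062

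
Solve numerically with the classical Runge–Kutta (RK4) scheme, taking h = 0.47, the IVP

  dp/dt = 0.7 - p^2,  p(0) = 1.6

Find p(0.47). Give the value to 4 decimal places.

RK4: k1 = f(t_n, p_n); k2 = f(t_n + h/2, p_n + (h/2)·k1); k3 = f(t_n + h/2, p_n + (h/2)·k2); k4 = f(t_n + h, p_n + h·k3); p_{n+1} = p_n + (h/6)·(k1 + 2k2 + 2k3 + k4).
t=0.000000, p=1.600000:
  k1 = f(0.000000, 1.600000) = -1.860000
  k2 = f(0.235000, 1.162900) = -0.652336
  k3 = f(0.235000, 1.446701) = -1.392944
  k4 = f(0.470000, 0.945316) = -0.193623
  p ← 1.600000 + (0.47/6)·(k1 + 2k2 + 2k3 + k4) = 1.118706
p(0.47) ≈ 1.1187

1.1187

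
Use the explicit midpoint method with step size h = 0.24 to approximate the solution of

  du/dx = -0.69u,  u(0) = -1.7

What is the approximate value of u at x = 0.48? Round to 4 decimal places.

Midpoint: k1 = f(x_n, u_n); k2 = f(x_n + h/2, u_n + (h/2)·k1); u_{n+1} = u_n + h·k2.
x=0.000000, u=-1.700000:
  k1 = f(0.000000, -1.700000) = 1.173000
  k2 = f(0.120000, -1.559240) = 1.075876
  u ← -1.700000 + 0.24·1.075876 = -1.441790
x=0.240000, u=-1.441790:
  k1 = f(0.240000, -1.441790) = 0.994835
  k2 = f(0.360000, -1.322410) = 0.912463
  u ← -1.441790 + 0.24·0.912463 = -1.222799
u(0.48) ≈ -1.2228

-1.2228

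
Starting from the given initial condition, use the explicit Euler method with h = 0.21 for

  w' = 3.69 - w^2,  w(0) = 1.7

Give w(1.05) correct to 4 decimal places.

Euler: w_{n+1} = w_n + h·f(t_n, w_n).
t=0.000000, w=1.700000: f=0.800000 → w ← 1.700000 + 0.21·0.800000 = 1.868000
t=0.210000, w=1.868000: f=0.200576 → w ← 1.868000 + 0.21·0.200576 = 1.910121
t=0.420000, w=1.910121: f=0.041438 → w ← 1.910121 + 0.21·0.041438 = 1.918823
t=0.630000, w=1.918823: f=0.008119 → w ← 1.918823 + 0.21·0.008119 = 1.920528
t=0.840000, w=1.920528: f=0.001573 → w ← 1.920528 + 0.21·0.001573 = 1.920858
w(1.05) ≈ 1.9209

1.9209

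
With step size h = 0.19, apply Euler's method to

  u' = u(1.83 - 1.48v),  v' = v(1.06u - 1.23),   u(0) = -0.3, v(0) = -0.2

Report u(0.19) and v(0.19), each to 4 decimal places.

-0.4212, -0.1412

Euler on (u,v): u_{n+1} = u_n + h·u', v_{n+1} = v_n + h·v'.
0.000000: (-0.300000, -0.200000); f=(-0.637800, 0.309600) → (-0.421182, -0.141176)
(u(0.19), v(0.19)) ≈ (-0.4212, -0.1412)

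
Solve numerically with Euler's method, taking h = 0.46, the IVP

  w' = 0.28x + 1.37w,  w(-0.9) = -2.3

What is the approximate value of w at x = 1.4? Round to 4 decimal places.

Euler: w_{n+1} = w_n + h·f(x_n, w_n).
x=-0.900000, w=-2.300000: f=-3.403000 → w ← -2.300000 + 0.46·(-3.403000) = -3.865380
x=-0.440000, w=-3.865380: f=-5.418771 → w ← -3.865380 + 0.46·(-5.418771) = -6.358014
x=0.020000, w=-6.358014: f=-8.704880 → w ← -6.358014 + 0.46·(-8.704880) = -10.362259
x=0.480000, w=-10.362259: f=-14.061895 → w ← -10.362259 + 0.46·(-14.061895) = -16.830731
x=0.940000, w=-16.830731: f=-22.794901 → w ← -16.830731 + 0.46·(-22.794901) = -27.316386
w(1.4) ≈ -27.3164

-27.3164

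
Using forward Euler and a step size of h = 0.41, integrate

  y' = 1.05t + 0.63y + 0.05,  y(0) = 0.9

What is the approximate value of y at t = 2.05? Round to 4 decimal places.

5.2929

Euler: y_{n+1} = y_n + h·f(t_n, y_n).
t=0.000000, y=0.900000: f=0.617000 → y ← 0.900000 + 0.41·0.617000 = 1.152970
t=0.410000, y=1.152970: f=1.206871 → y ← 1.152970 + 0.41·1.206871 = 1.647787
t=0.820000, y=1.647787: f=1.949106 → y ← 1.647787 + 0.41·1.949106 = 2.446921
t=1.230000, y=2.446921: f=2.883060 → y ← 2.446921 + 0.41·2.883060 = 3.628975
t=1.640000, y=3.628975: f=4.058254 → y ← 3.628975 + 0.41·4.058254 = 5.292859
y(2.05) ≈ 5.2929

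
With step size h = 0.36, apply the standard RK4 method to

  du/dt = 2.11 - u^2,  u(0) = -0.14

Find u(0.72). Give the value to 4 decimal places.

1.0721

RK4: k1 = f(t_n, u_n); k2 = f(t_n + h/2, u_n + (h/2)·k1); k3 = f(t_n + h/2, u_n + (h/2)·k2); k4 = f(t_n + h, u_n + h·k3); u_{n+1} = u_n + (h/6)·(k1 + 2k2 + 2k3 + k4).
t=0.000000, u=-0.140000:
  k1 = f(0.000000, -0.140000) = 2.090400
  k2 = f(0.180000, 0.236272) = 2.054176
  k3 = f(0.180000, 0.229752) = 2.057214
  k4 = f(0.360000, 0.600597) = 1.749283
  u ← -0.140000 + (0.36/6)·(k1 + 2k2 + 2k3 + k4) = 0.583748
t=0.360000, u=0.583748:
  k1 = f(0.360000, 0.583748) = 1.769239
  k2 = f(0.540000, 0.902211) = 1.296016
  k3 = f(0.540000, 0.817031) = 1.442461
  k4 = f(0.720000, 1.103034) = 0.893317
  u ← 0.583748 + (0.36/6)·(k1 + 2k2 + 2k3 + k4) = 1.072118
u(0.72) ≈ 1.0721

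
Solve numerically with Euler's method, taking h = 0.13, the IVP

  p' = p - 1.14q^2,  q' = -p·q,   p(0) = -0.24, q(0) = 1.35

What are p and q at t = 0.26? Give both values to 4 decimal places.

Euler on (p,q): p_{n+1} = p_n + h·p', q_{n+1} = q_n + h·q'.
0.000000: (-0.240000, 1.350000); f=(-2.317650, 0.324000) → (-0.541295, 1.392120)
0.130000: (-0.541295, 1.392120); f=(-2.750612, 0.753547) → (-0.898874, 1.490081)
(p(0.26), q(0.26)) ≈ (-0.8989, 1.4901)

-0.8989, 1.4901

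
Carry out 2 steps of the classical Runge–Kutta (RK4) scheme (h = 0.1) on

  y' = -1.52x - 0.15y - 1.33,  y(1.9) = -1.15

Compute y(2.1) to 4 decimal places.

RK4: k1 = f(x_n, y_n); k2 = f(x_n + h/2, y_n + (h/2)·k1); k3 = f(x_n + h/2, y_n + (h/2)·k2); k4 = f(x_n + h, y_n + h·k3); y_{n+1} = y_n + (h/6)·(k1 + 2k2 + 2k3 + k4).
x=1.900000, y=-1.150000:
  k1 = f(1.900000, -1.150000) = -4.045500
  k2 = f(1.950000, -1.352275) = -4.091159
  k3 = f(1.950000, -1.354558) = -4.090816
  k4 = f(2.000000, -1.559082) = -4.136138
  y ← -1.150000 + (0.1/6)·(k1 + 2k2 + 2k3 + k4) = -1.559093
x=2.000000, y=-1.559093:
  k1 = f(2.000000, -1.559093) = -4.136136
  k2 = f(2.050000, -1.765900) = -4.181115
  k3 = f(2.050000, -1.768149) = -4.180778
  k4 = f(2.100000, -1.977171) = -4.225424
  y ← -1.559093 + (0.1/6)·(k1 + 2k2 + 2k3 + k4) = -1.977182
y(2.1) ≈ -1.9772

-1.9772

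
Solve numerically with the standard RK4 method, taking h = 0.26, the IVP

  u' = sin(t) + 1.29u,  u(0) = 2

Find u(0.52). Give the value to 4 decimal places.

4.0791

RK4: k1 = f(t_n, u_n); k2 = f(t_n + h/2, u_n + (h/2)·k1); k3 = f(t_n + h/2, u_n + (h/2)·k2); k4 = f(t_n + h, u_n + h·k3); u_{n+1} = u_n + (h/6)·(k1 + 2k2 + 2k3 + k4).
t=0.000000, u=2.000000:
  k1 = f(0.000000, 2.000000) = 2.580000
  k2 = f(0.130000, 2.335400) = 3.142300
  k3 = f(0.130000, 2.408499) = 3.236598
  k4 = f(0.260000, 2.841515) = 3.922635
  u ← 2.000000 + (0.26/6)·(k1 + 2k2 + 2k3 + k4) = 2.834619
t=0.260000, u=2.834619:
  k1 = f(0.260000, 2.834619) = 3.913739
  k2 = f(0.390000, 3.343405) = 4.693181
  k3 = f(0.390000, 3.444732) = 4.823893
  k4 = f(0.520000, 4.088831) = 5.771472
  u ← 2.834619 + (0.26/6)·(k1 + 2k2 + 2k3 + k4) = 4.079124
u(0.52) ≈ 4.0791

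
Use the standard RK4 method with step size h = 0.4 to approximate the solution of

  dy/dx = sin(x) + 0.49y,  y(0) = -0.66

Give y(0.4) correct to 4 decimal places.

RK4: k1 = f(x_n, y_n); k2 = f(x_n + h/2, y_n + (h/2)·k1); k3 = f(x_n + h/2, y_n + (h/2)·k2); k4 = f(x_n + h, y_n + h·k3); y_{n+1} = y_n + (h/6)·(k1 + 2k2 + 2k3 + k4).
x=0.000000, y=-0.660000:
  k1 = f(0.000000, -0.660000) = -0.323400
  k2 = f(0.200000, -0.724680) = -0.156424
  k3 = f(0.200000, -0.691285) = -0.140060
  k4 = f(0.400000, -0.716024) = 0.038567
  y ← -0.660000 + (0.4/6)·(k1 + 2k2 + 2k3 + k4) = -0.718520
y(0.4) ≈ -0.7185

-0.7185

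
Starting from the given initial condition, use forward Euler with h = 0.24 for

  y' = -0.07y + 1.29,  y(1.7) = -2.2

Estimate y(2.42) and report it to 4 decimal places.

Euler: y_{n+1} = y_n + h·f(t_n, y_n).
t=1.700000, y=-2.200000: f=1.444000 → y ← -2.200000 + 0.24·1.444000 = -1.853440
t=1.940000, y=-1.853440: f=1.419741 → y ← -1.853440 + 0.24·1.419741 = -1.512702
t=2.180000, y=-1.512702: f=1.395889 → y ← -1.512702 + 0.24·1.395889 = -1.177689
y(2.42) ≈ -1.1777

-1.1777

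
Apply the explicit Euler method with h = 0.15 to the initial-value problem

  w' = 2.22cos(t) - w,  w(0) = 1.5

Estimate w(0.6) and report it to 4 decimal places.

Euler: w_{n+1} = w_n + h·f(t_n, w_n).
t=0.000000, w=1.500000: f=0.720000 → w ← 1.500000 + 0.15·0.720000 = 1.608000
t=0.150000, w=1.608000: f=0.587072 → w ← 1.608000 + 0.15·0.587072 = 1.696061
t=0.300000, w=1.696061: f=0.424786 → w ← 1.696061 + 0.15·0.424786 = 1.759779
t=0.450000, w=1.759779: f=0.239214 → w ← 1.759779 + 0.15·0.239214 = 1.795661
w(0.6) ≈ 1.7957

1.7957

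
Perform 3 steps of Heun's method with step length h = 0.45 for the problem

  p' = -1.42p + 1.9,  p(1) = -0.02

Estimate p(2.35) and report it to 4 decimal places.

Heun: k1 = f(s_n, p_n); k2 = f(s_n + h, p_n + h·k1); p_{n+1} = p_n + (h/2)·(k1 + k2).
s=1.000000, p=-0.020000:
  k1 = f(1.000000, -0.020000) = 1.928400
  k2 = f(1.450000, 0.847780) = 0.696152
  p ← -0.020000 + (0.45/2)·(1.928400 + 0.696152) = 0.570524
s=1.450000, p=0.570524:
  k1 = f(1.450000, 0.570524) = 1.089856
  k2 = f(1.900000, 1.060959) = 0.393438
  p ← 0.570524 + (0.45/2)·(1.089856 + 0.393438) = 0.904265
s=1.900000, p=0.904265:
  k1 = f(1.900000, 0.904265) = 0.615943
  k2 = f(2.350000, 1.181440) = 0.222356
  p ← 0.904265 + (0.45/2)·(0.615943 + 0.222356) = 1.092883
p(2.35) ≈ 1.0929

1.0929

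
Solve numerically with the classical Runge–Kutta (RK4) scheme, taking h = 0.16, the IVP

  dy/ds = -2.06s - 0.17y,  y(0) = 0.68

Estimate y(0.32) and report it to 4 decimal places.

0.5404

RK4: k1 = f(s_n, y_n); k2 = f(s_n + h/2, y_n + (h/2)·k1); k3 = f(s_n + h/2, y_n + (h/2)·k2); k4 = f(s_n + h, y_n + h·k3); y_{n+1} = y_n + (h/6)·(k1 + 2k2 + 2k3 + k4).
s=0.000000, y=0.680000:
  k1 = f(0.000000, 0.680000) = -0.115600
  k2 = f(0.080000, 0.670752) = -0.278828
  k3 = f(0.080000, 0.657694) = -0.276608
  k4 = f(0.160000, 0.635743) = -0.437676
  y ← 0.680000 + (0.16/6)·(k1 + 2k2 + 2k3 + k4) = 0.635623
s=0.160000, y=0.635623:
  k1 = f(0.160000, 0.635623) = -0.437656
  k2 = f(0.240000, 0.600610) = -0.596504
  k3 = f(0.240000, 0.587902) = -0.594343
  k4 = f(0.320000, 0.540528) = -0.751090
  y ← 0.635623 + (0.16/6)·(k1 + 2k2 + 2k3 + k4) = 0.540411
y(0.32) ≈ 0.5404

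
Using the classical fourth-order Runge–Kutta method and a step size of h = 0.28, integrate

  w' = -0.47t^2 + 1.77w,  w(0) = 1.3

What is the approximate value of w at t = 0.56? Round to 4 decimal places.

RK4: k1 = f(t_n, w_n); k2 = f(t_n + h/2, w_n + (h/2)·k1); k3 = f(t_n + h/2, w_n + (h/2)·k2); k4 = f(t_n + h, w_n + h·k3); w_{n+1} = w_n + (h/6)·(k1 + 2k2 + 2k3 + k4).
t=0.000000, w=1.300000:
  k1 = f(0.000000, 1.300000) = 2.301000
  k2 = f(0.140000, 1.622140) = 2.861976
  k3 = f(0.140000, 1.700677) = 3.000986
  k4 = f(0.280000, 2.140276) = 3.751440
  w ← 1.300000 + (0.28/6)·(k1 + 2k2 + 2k3 + k4) = 2.129657
t=0.280000, w=2.129657:
  k1 = f(0.280000, 2.129657) = 3.732645
  k2 = f(0.420000, 2.652227) = 4.611534
  k3 = f(0.420000, 2.775272) = 4.829323
  k4 = f(0.560000, 3.481867) = 6.015513
  w ← 2.129657 + (0.28/6)·(k1 + 2k2 + 2k3 + k4) = 3.465718
w(0.56) ≈ 3.4657

3.4657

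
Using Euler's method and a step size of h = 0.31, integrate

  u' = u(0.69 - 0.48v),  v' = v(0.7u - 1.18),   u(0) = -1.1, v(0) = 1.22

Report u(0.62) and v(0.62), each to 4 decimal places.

-1.2970, 0.1871

Euler on (u,v): u_{n+1} = u_n + h·u', v_{n+1} = v_n + h·v'.
0.000000: (-1.100000, 1.220000); f=(-0.114840, -2.379000) → (-1.135600, 0.482510)
0.310000: (-1.135600, 0.482510); f=(-0.520554, -0.952919) → (-1.296972, 0.187105)
(u(0.62), v(0.62)) ≈ (-1.2970, 0.1871)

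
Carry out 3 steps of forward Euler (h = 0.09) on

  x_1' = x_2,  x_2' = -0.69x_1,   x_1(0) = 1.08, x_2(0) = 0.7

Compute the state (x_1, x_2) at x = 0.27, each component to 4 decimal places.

Euler on (x_1,x_2): x_1_{n+1} = x_1_n + h·x_1', x_2_{n+1} = x_2_n + h·x_2'.
0.000000: (1.080000, 0.700000); f=(0.700000, -0.745200) → (1.143000, 0.632932)
0.090000: (1.143000, 0.632932); f=(0.632932, -0.788670) → (1.199964, 0.561952)
0.180000: (1.199964, 0.561952); f=(0.561952, -0.827975) → (1.250540, 0.487434)
(x_1(0.27), x_2(0.27)) ≈ (1.2505, 0.4874)

1.2505, 0.4874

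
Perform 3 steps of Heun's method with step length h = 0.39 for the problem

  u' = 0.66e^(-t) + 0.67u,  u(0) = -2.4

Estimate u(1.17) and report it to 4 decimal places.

Heun: k1 = f(t_n, u_n); k2 = f(t_n + h, u_n + h·k1); u_{n+1} = u_n + (h/2)·(k1 + k2).
t=0.000000, u=-2.400000:
  k1 = f(0.000000, -2.400000) = -0.948000
  k2 = f(0.390000, -2.769720) = -1.408855
  u ← -2.400000 + (0.39/2)·(-0.948000 + (-1.408855)) = -2.859587
t=0.390000, u=-2.859587:
  k1 = f(0.390000, -2.859587) = -1.469066
  k2 = f(0.780000, -3.432522) = -1.997242
  u ← -2.859587 + (0.39/2)·(-1.469066 + (-1.997242)) = -3.535517
t=0.780000, u=-3.535517:
  k1 = f(0.780000, -3.535517) = -2.066248
  k2 = f(1.170000, -4.341353) = -2.703865
  u ← -3.535517 + (0.39/2)·(-2.066248 + (-2.703865)) = -4.465689
u(1.17) ≈ -4.4657

-4.4657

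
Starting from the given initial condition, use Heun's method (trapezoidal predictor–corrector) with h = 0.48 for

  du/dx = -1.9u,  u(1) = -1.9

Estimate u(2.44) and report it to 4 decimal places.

-0.2431

Heun: k1 = f(x_n, u_n); k2 = f(x_n + h, u_n + h·k1); u_{n+1} = u_n + (h/2)·(k1 + k2).
x=1.000000, u=-1.900000:
  k1 = f(1.000000, -1.900000) = 3.610000
  k2 = f(1.480000, -0.167200) = 0.317680
  u ← -1.900000 + (0.48/2)·(3.610000 + 0.317680) = -0.957357
x=1.480000, u=-0.957357:
  k1 = f(1.480000, -0.957357) = 1.818978
  k2 = f(1.960000, -0.084247) = 0.160070
  u ← -0.957357 + (0.48/2)·(1.818978 + 0.160070) = -0.482385
x=1.960000, u=-0.482385:
  k1 = f(1.960000, -0.482385) = 0.916532
  k2 = f(2.440000, -0.042450) = 0.080655
  u ← -0.482385 + (0.48/2)·(0.916532 + 0.080655) = -0.243060
u(2.44) ≈ -0.2431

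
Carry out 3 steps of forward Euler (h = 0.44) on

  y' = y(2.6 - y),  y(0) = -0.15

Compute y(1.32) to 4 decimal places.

-1.8810

Euler: y_{n+1} = y_n + h·f(x_n, y_n).
x=0.000000, y=-0.150000: f=-0.412500 → y ← -0.150000 + 0.44·(-0.412500) = -0.331500
x=0.440000, y=-0.331500: f=-0.971792 → y ← -0.331500 + 0.44·(-0.971792) = -0.759089
x=0.880000, y=-0.759089: f=-2.549846 → y ← -0.759089 + 0.44·(-2.549846) = -1.881021
y(1.32) ≈ -1.8810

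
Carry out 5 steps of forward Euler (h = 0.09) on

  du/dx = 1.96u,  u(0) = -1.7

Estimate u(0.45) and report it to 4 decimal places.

Euler: u_{n+1} = u_n + h·f(x_n, u_n).
x=0.000000, u=-1.700000: f=-3.332000 → u ← -1.700000 + 0.09·(-3.332000) = -1.999880
x=0.090000, u=-1.999880: f=-3.919765 → u ← -1.999880 + 0.09·(-3.919765) = -2.352659
x=0.180000, u=-2.352659: f=-4.611211 → u ← -2.352659 + 0.09·(-4.611211) = -2.767668
x=0.270000, u=-2.767668: f=-5.424629 → u ← -2.767668 + 0.09·(-5.424629) = -3.255884
x=0.360000, u=-3.255884: f=-6.381534 → u ← -3.255884 + 0.09·(-6.381534) = -3.830222
u(0.45) ≈ -3.8302

-3.8302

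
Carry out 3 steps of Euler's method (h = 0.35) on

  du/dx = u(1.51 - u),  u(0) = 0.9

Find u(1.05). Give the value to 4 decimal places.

Euler: u_{n+1} = u_n + h·f(x_n, u_n).
x=0.000000, u=0.900000: f=0.549000 → u ← 0.900000 + 0.35·0.549000 = 1.092150
x=0.350000, u=1.092150: f=0.456355 → u ← 1.092150 + 0.35·0.456355 = 1.251874
x=0.700000, u=1.251874: f=0.323141 → u ← 1.251874 + 0.35·0.323141 = 1.364974
u(1.05) ≈ 1.3650

1.3650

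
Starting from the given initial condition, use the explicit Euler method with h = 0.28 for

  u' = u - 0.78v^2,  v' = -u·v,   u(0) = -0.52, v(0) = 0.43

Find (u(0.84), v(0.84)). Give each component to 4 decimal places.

Euler on (u,v): u_{n+1} = u_n + h·u', v_{n+1} = v_n + h·v'.
0.000000: (-0.520000, 0.430000); f=(-0.664222, 0.223600) → (-0.705982, 0.492608)
0.280000: (-0.705982, 0.492608); f=(-0.895259, 0.347772) → (-0.956655, 0.589984)
0.560000: (-0.956655, 0.589984); f=(-1.228158, 0.564411) → (-1.300539, 0.748019)
(u(0.84), v(0.84)) ≈ (-1.3005, 0.7480)

-1.3005, 0.7480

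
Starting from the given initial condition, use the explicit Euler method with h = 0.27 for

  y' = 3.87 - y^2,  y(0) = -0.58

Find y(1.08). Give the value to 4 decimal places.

1.9699

Euler: y_{n+1} = y_n + h·f(t_n, y_n).
t=0.000000, y=-0.580000: f=3.533600 → y ← -0.580000 + 0.27·3.533600 = 0.374072
t=0.270000, y=0.374072: f=3.730070 → y ← 0.374072 + 0.27·3.730070 = 1.381191
t=0.540000, y=1.381191: f=1.962312 → y ← 1.381191 + 0.27·1.962312 = 1.911015
t=0.810000, y=1.911015: f=0.218021 → y ← 1.911015 + 0.27·0.218021 = 1.969881
y(1.08) ≈ 1.9699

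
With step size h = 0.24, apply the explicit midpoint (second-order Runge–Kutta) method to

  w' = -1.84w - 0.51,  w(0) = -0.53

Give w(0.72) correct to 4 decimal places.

Midpoint: k1 = f(t_n, w_n); k2 = f(t_n + h/2, w_n + (h/2)·k1); w_{n+1} = w_n + h·k2.
t=0.000000, w=-0.530000:
  k1 = f(0.000000, -0.530000) = 0.465200
  k2 = f(0.120000, -0.474176) = 0.362484
  w ← -0.530000 + 0.24·0.362484 = -0.443004
t=0.240000, w=-0.443004:
  k1 = f(0.240000, -0.443004) = 0.305127
  k2 = f(0.360000, -0.406389) = 0.237755
  w ← -0.443004 + 0.24·0.237755 = -0.385943
t=0.480000, w=-0.385943:
  k1 = f(0.480000, -0.385943) = 0.200134
  k2 = f(0.600000, -0.361927) = 0.155945
  w ← -0.385943 + 0.24·0.155945 = -0.348516
w(0.72) ≈ -0.3485

-0.3485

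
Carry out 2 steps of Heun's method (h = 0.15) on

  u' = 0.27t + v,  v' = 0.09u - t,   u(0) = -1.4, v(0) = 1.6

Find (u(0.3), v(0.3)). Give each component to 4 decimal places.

-0.9164, 1.5237

Heun on (u,v): k1 = f(t_n, state_n); k2 = f(t_n + h, state_n + h·k1); state_{n+1} = state_n + (h/2)·(k1 + k2).
0.000000: (-1.400000, 1.600000)
  k1 = (1.600000, -0.126000)
  predictor → (-1.160000, 1.581100)
  k2 = (1.621600, -0.254400)
  → (-1.158380, 1.571470)
0.150000: (-1.158380, 1.571470)
  k1 = (1.611970, -0.254254)
  predictor → (-0.916584, 1.533332)
  k2 = (1.614332, -0.382493)
  → (-0.916407, 1.523714)
(u(0.3), v(0.3)) ≈ (-0.9164, 1.5237)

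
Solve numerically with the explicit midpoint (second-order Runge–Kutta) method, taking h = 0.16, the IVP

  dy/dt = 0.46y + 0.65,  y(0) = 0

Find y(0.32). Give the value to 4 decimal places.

0.2239

Midpoint: k1 = f(t_n, y_n); k2 = f(t_n + h/2, y_n + (h/2)·k1); y_{n+1} = y_n + h·k2.
t=0.000000, y=0.000000:
  k1 = f(0.000000, 0.000000) = 0.650000
  k2 = f(0.080000, 0.052000) = 0.673920
  y ← 0.000000 + 0.16·0.673920 = 0.107827
t=0.160000, y=0.107827:
  k1 = f(0.160000, 0.107827) = 0.699601
  k2 = f(0.240000, 0.163795) = 0.725346
  y ← 0.107827 + 0.16·0.725346 = 0.223883
y(0.32) ≈ 0.2239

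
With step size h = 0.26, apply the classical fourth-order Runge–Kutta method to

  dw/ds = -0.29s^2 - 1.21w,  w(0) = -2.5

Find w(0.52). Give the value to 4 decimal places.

-1.3443

RK4: k1 = f(s_n, w_n); k2 = f(s_n + h/2, w_n + (h/2)·k1); k3 = f(s_n + h/2, w_n + (h/2)·k2); k4 = f(s_n + h, w_n + h·k3); w_{n+1} = w_n + (h/6)·(k1 + 2k2 + 2k3 + k4).
s=0.000000, w=-2.500000:
  k1 = f(0.000000, -2.500000) = 3.025000
  k2 = f(0.130000, -2.106750) = 2.544266
  k3 = f(0.130000, -2.169245) = 2.619886
  k4 = f(0.260000, -1.818830) = 2.181180
  w ← -2.500000 + (0.26/6)·(k1 + 2k2 + 2k3 + k4) = -1.826839
s=0.260000, w=-1.826839:
  k1 = f(0.260000, -1.826839) = 2.190871
  k2 = f(0.390000, -1.542026) = 1.821742
  k3 = f(0.390000, -1.590013) = 1.879806
  k4 = f(0.520000, -1.338089) = 1.540672
  w ← -1.826839 + (0.26/6)·(k1 + 2k2 + 2k3 + k4) = -1.344338
w(0.52) ≈ -1.3443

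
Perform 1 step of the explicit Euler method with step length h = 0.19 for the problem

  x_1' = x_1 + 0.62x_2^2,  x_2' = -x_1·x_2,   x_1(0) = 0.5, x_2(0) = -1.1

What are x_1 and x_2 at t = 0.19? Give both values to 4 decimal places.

0.7375, -0.9955

Euler on (x_1,x_2): x_1_{n+1} = x_1_n + h·x_1', x_2_{n+1} = x_2_n + h·x_2'.
0.000000: (0.500000, -1.100000); f=(1.250200, 0.550000) → (0.737538, -0.995500)
(x_1(0.19), x_2(0.19)) ≈ (0.7375, -0.9955)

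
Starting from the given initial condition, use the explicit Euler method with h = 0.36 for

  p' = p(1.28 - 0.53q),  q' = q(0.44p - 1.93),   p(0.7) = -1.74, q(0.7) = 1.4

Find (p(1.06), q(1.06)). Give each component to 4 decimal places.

-2.0770, 0.0414

Euler on (p,q): p_{n+1} = p_n + h·p', q_{n+1} = q_n + h·q'.
0.700000: (-1.740000, 1.400000); f=(-0.936120, -3.773840) → (-2.077003, 0.041418)
(p(1.06), q(1.06)) ≈ (-2.0770, 0.0414)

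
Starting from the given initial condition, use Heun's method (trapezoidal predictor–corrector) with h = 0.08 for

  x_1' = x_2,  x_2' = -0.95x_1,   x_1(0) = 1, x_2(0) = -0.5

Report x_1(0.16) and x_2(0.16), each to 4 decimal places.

0.9081, -0.6455

Heun on (x_1,x_2): k1 = f(x_n, state_n); k2 = f(x_n + h, state_n + h·k1); state_{n+1} = state_n + (h/2)·(k1 + k2).
0.000000: (1.000000, -0.500000)
  k1 = (-0.500000, -0.950000)
  predictor → (0.960000, -0.576000)
  k2 = (-0.576000, -0.912000)
  → (0.956960, -0.574480)
0.080000: (0.956960, -0.574480)
  k1 = (-0.574480, -0.909112)
  predictor → (0.911002, -0.647209)
  k2 = (-0.647209, -0.865452)
  → (0.908092, -0.645463)
(x_1(0.16), x_2(0.16)) ≈ (0.9081, -0.6455)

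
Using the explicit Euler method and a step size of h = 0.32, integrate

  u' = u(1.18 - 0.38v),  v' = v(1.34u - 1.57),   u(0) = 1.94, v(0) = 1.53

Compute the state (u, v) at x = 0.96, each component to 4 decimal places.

Euler on (u,v): u_{n+1} = u_n + h·u', v_{n+1} = v_n + h·v'.
0.000000: (1.940000, 1.530000); f=(1.161284, 1.575288) → (2.311611, 2.034092)
0.320000: (2.311611, 2.034092); f=(0.940930, 3.107195) → (2.612708, 3.028395)
0.640000: (2.612708, 3.028395); f=(0.076317, 5.847918) → (2.637130, 4.899728)
(u(0.96), v(0.96)) ≈ (2.6371, 4.8997)

2.6371, 4.8997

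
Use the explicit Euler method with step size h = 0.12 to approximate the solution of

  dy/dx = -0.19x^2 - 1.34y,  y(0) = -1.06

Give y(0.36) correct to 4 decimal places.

Euler: y_{n+1} = y_n + h·f(x_n, y_n).
x=0.000000, y=-1.060000: f=1.420400 → y ← -1.060000 + 0.12·1.420400 = -0.889552
x=0.120000, y=-0.889552: f=1.189264 → y ← -0.889552 + 0.12·1.189264 = -0.746840
x=0.240000, y=-0.746840: f=0.989822 → y ← -0.746840 + 0.12·0.989822 = -0.628062
y(0.36) ≈ -0.6281

-0.6281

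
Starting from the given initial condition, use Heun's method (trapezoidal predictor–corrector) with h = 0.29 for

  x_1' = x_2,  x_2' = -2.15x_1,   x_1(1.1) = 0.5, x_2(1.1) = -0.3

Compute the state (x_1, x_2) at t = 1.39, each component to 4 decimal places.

Heun on (x_1,x_2): k1 = f(t_n, state_n); k2 = f(t_n + h, state_n + h·k1); state_{n+1} = state_n + (h/2)·(k1 + k2).
1.100000: (0.500000, -0.300000)
  k1 = (-0.300000, -1.075000)
  predictor → (0.413000, -0.611750)
  k2 = (-0.611750, -0.887950)
  → (0.367796, -0.584628)
(x_1(1.39), x_2(1.39)) ≈ (0.3678, -0.5846)

0.3678, -0.5846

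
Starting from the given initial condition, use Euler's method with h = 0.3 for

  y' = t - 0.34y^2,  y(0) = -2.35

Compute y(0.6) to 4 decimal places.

Euler: y_{n+1} = y_n + h·f(t_n, y_n).
t=0.000000, y=-2.350000: f=-1.877650 → y ← -2.350000 + 0.3·(-1.877650) = -2.913295
t=0.300000, y=-2.913295: f=-2.585678 → y ← -2.913295 + 0.3·(-2.585678) = -3.688998
y(0.6) ≈ -3.6890

-3.6890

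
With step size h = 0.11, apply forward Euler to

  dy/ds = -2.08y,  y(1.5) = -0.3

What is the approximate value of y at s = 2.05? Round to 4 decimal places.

-0.0818

Euler: y_{n+1} = y_n + h·f(s_n, y_n).
s=1.500000, y=-0.300000: f=0.624000 → y ← -0.300000 + 0.11·0.624000 = -0.231360
s=1.610000, y=-0.231360: f=0.481229 → y ← -0.231360 + 0.11·0.481229 = -0.178425
s=1.720000, y=-0.178425: f=0.371124 → y ← -0.178425 + 0.11·0.371124 = -0.137601
s=1.830000, y=-0.137601: f=0.286211 → y ← -0.137601 + 0.11·0.286211 = -0.106118
s=1.940000, y=-0.106118: f=0.220726 → y ← -0.106118 + 0.11·0.220726 = -0.081838
y(2.05) ≈ -0.0818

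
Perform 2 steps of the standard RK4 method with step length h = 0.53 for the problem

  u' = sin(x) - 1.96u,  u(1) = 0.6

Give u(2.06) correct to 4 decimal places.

RK4: k1 = f(x_n, u_n); k2 = f(x_n + h/2, u_n + (h/2)·k1); k3 = f(x_n + h/2, u_n + (h/2)·k2); k4 = f(x_n + h, u_n + h·k3); u_{n+1} = u_n + (h/6)·(k1 + 2k2 + 2k3 + k4).
x=1.000000, u=0.600000:
  k1 = f(1.000000, 0.600000) = -0.334529
  k2 = f(1.265000, 0.511350) = -0.048638
  k3 = f(1.265000, 0.587111) = -0.197130
  k4 = f(1.530000, 0.495521) = 0.027946
  u ← 0.600000 + (0.53/6)·(k1 + 2k2 + 2k3 + k4) = 0.529500
x=1.530000, u=0.529500:
  k1 = f(1.530000, 0.529500) = -0.038651
  k2 = f(1.795000, 0.519257) = -0.042772
  k3 = f(1.795000, 0.518165) = -0.040632
  k4 = f(2.060000, 0.507965) = -0.112903
  u ← 0.529500 + (0.53/6)·(k1 + 2k2 + 2k3 + k4) = 0.501378
u(2.06) ≈ 0.5014

0.5014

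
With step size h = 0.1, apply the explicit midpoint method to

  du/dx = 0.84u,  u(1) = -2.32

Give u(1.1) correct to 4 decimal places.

-2.5231

Midpoint: k1 = f(x_n, u_n); k2 = f(x_n + h/2, u_n + (h/2)·k1); u_{n+1} = u_n + h·k2.
x=1.000000, u=-2.320000:
  k1 = f(1.000000, -2.320000) = -1.948800
  k2 = f(1.050000, -2.417440) = -2.030650
  u ← -2.320000 + 0.1·(-2.030650) = -2.523065
u(1.1) ≈ -2.5231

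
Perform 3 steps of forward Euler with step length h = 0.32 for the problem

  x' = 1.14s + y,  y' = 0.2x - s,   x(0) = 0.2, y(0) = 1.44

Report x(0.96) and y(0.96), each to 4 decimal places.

1.9216, 1.2674

Euler on (x,y): x_{n+1} = x_n + h·x', y_{n+1} = y_n + h·y'.
0.000000: (0.200000, 1.440000); f=(1.440000, 0.040000) → (0.660800, 1.452800)
0.320000: (0.660800, 1.452800); f=(1.817600, -0.187840) → (1.242432, 1.392691)
0.640000: (1.242432, 1.392691); f=(2.122291, -0.391514) → (1.921565, 1.267407)
(x(0.96), y(0.96)) ≈ (1.9216, 1.2674)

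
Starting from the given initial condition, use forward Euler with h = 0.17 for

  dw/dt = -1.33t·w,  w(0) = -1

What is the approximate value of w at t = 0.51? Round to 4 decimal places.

Euler: w_{n+1} = w_n + h·f(t_n, w_n).
t=0.000000, w=-1.000000: f=0.000000 → w ← -1.000000 + 0.17·0.000000 = -1.000000
t=0.170000, w=-1.000000: f=0.226100 → w ← -1.000000 + 0.17·0.226100 = -0.961563
t=0.340000, w=-0.961563: f=0.434819 → w ← -0.961563 + 0.17·0.434819 = -0.887644
w(0.51) ≈ -0.8876

-0.8876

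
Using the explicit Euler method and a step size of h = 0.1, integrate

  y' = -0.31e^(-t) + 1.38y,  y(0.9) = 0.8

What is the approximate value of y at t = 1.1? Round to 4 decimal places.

Euler: y_{n+1} = y_n + h·f(t_n, y_n).
t=0.900000, y=0.800000: f=0.977963 → y ← 0.800000 + 0.1·0.977963 = 0.897796
t=1.000000, y=0.897796: f=1.124916 → y ← 0.897796 + 0.1·1.124916 = 1.010288
y(1.1) ≈ 1.0103

1.0103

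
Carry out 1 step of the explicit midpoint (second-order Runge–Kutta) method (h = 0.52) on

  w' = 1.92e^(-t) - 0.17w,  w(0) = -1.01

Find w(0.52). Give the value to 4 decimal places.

-0.1990

Midpoint: k1 = f(t_n, w_n); k2 = f(t_n + h/2, w_n + (h/2)·k1); w_{n+1} = w_n + h·k2.
t=0.000000, w=-1.010000:
  k1 = f(0.000000, -1.010000) = 2.091700
  k2 = f(0.260000, -0.466158) = 1.559666
  w ← -1.010000 + 0.52·1.559666 = -0.198974
w(0.52) ≈ -0.1990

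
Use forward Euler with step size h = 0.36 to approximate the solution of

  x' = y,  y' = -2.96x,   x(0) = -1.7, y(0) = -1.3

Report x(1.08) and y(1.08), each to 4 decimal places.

-0.9680, 4.9357

Euler on (x,y): x_{n+1} = x_n + h·x', y_{n+1} = y_n + h·y'.
0.000000: (-1.700000, -1.300000); f=(-1.300000, 5.032000) → (-2.168000, 0.511520)
0.360000: (-2.168000, 0.511520); f=(0.511520, 6.417280) → (-1.983853, 2.821741)
0.720000: (-1.983853, 2.821741); f=(2.821741, 5.872204) → (-0.968026, 4.935734)
(x(1.08), y(1.08)) ≈ (-0.9680, 4.9357)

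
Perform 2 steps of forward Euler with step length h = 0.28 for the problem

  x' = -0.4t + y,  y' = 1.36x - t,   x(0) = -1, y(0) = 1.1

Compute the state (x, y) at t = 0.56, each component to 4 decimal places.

Euler on (x,y): x_{n+1} = x_n + h·x', y_{n+1} = y_n + h·y'.
0.000000: (-1.000000, 1.100000); f=(1.100000, -1.360000) → (-0.692000, 0.719200)
0.280000: (-0.692000, 0.719200); f=(0.607200, -1.221120) → (-0.521984, 0.377286)
(x(0.56), y(0.56)) ≈ (-0.5220, 0.3773)

-0.5220, 0.3773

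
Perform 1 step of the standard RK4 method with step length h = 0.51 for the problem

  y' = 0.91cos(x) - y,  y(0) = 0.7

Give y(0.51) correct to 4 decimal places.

0.7662

RK4: k1 = f(x_n, y_n); k2 = f(x_n + h/2, y_n + (h/2)·k1); k3 = f(x_n + h/2, y_n + (h/2)·k2); k4 = f(x_n + h, y_n + h·k3); y_{n+1} = y_n + (h/6)·(k1 + 2k2 + 2k3 + k4).
x=0.000000, y=0.700000:
  k1 = f(0.000000, 0.700000) = 0.210000
  k2 = f(0.255000, 0.753550) = 0.127024
  k3 = f(0.255000, 0.732391) = 0.148183
  k4 = f(0.510000, 0.775573) = 0.018624
  y ← 0.700000 + (0.51/6)·(k1 + 2k2 + 2k3 + k4) = 0.766218
y(0.51) ≈ 0.7662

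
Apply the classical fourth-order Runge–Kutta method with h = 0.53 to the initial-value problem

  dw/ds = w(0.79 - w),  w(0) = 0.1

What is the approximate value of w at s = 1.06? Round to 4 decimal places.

RK4: k1 = f(s_n, w_n); k2 = f(s_n + h/2, w_n + (h/2)·k1); k3 = f(s_n + h/2, w_n + (h/2)·k2); k4 = f(s_n + h, w_n + h·k3); w_{n+1} = w_n + (h/6)·(k1 + 2k2 + 2k3 + k4).
s=0.000000, w=0.100000:
  k1 = f(0.000000, 0.100000) = 0.069000
  k2 = f(0.265000, 0.118285) = 0.079454
  k3 = f(0.265000, 0.121055) = 0.080979
  k4 = f(0.530000, 0.142919) = 0.092480
  w ← 0.100000 + (0.53/6)·(k1 + 2k2 + 2k3 + k4) = 0.142607
s=0.530000, w=0.142607:
  k1 = f(0.530000, 0.142607) = 0.092323
  k2 = f(0.795000, 0.167073) = 0.104074
  k3 = f(0.795000, 0.170187) = 0.105484
  k4 = f(1.060000, 0.198514) = 0.117418
  w ← 0.142607 + (0.53/6)·(k1 + 2k2 + 2k3 + k4) = 0.198156
w(1.06) ≈ 0.1982

0.1982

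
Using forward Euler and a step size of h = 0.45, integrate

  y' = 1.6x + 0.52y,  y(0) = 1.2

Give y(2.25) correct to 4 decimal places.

Euler: y_{n+1} = y_n + h·f(x_n, y_n).
x=0.000000, y=1.200000: f=0.624000 → y ← 1.200000 + 0.45·0.624000 = 1.480800
x=0.450000, y=1.480800: f=1.490016 → y ← 1.480800 + 0.45·1.490016 = 2.151307
x=0.900000, y=2.151307: f=2.558680 → y ← 2.151307 + 0.45·2.558680 = 3.302713
x=1.350000, y=3.302713: f=3.877411 → y ← 3.302713 + 0.45·3.877411 = 5.047548
x=1.800000, y=5.047548: f=5.504725 → y ← 5.047548 + 0.45·5.504725 = 7.524674
y(2.25) ≈ 7.5247

7.5247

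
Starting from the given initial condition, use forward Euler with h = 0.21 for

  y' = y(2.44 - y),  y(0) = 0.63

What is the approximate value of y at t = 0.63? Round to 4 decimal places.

Euler: y_{n+1} = y_n + h·f(t_n, y_n).
t=0.000000, y=0.630000: f=1.140300 → y ← 0.630000 + 0.21·1.140300 = 0.869463
t=0.210000, y=0.869463: f=1.365524 → y ← 0.869463 + 0.21·1.365524 = 1.156223
t=0.420000, y=1.156223: f=1.484332 → y ← 1.156223 + 0.21·1.484332 = 1.467933
y(0.63) ≈ 1.4679

1.4679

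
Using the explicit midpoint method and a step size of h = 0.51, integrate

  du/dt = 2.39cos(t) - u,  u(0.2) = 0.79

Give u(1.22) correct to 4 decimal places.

Midpoint: k1 = f(t_n, u_n); k2 = f(t_n + h/2, u_n + (h/2)·k1); u_{n+1} = u_n + h·k2.
t=0.200000, u=0.790000:
  k1 = f(0.200000, 0.790000) = 1.552359
  k2 = f(0.455000, 1.185852) = 0.960992
  u ← 0.790000 + 0.51·0.960992 = 1.280106
t=0.710000, u=1.280106:
  k1 = f(0.710000, 1.280106) = 0.532379
  k2 = f(0.965000, 1.415863) = -0.054956
  u ← 1.280106 + 0.51·(-0.054956) = 1.252078
u(1.22) ≈ 1.2521

1.2521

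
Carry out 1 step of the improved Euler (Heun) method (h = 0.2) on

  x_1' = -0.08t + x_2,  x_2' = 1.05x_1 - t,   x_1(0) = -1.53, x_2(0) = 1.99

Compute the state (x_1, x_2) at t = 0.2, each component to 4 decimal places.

Heun on (x_1,x_2): k1 = f(t_n, state_n); k2 = f(t_n + h, state_n + h·k1); state_{n+1} = state_n + (h/2)·(k1 + k2).
0.000000: (-1.530000, 1.990000)
  k1 = (1.990000, -1.606500)
  predictor → (-1.132000, 1.668700)
  k2 = (1.652700, -1.388600)
  → (-1.165730, 1.690490)
(x_1(0.2), x_2(0.2)) ≈ (-1.1657, 1.6905)

-1.1657, 1.6905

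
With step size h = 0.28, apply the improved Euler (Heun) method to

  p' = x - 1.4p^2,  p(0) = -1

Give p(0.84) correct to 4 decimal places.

Heun: k1 = f(x_n, p_n); k2 = f(x_n + h, p_n + h·k1); p_{n+1} = p_n + (h/2)·(k1 + k2).
x=0.000000, p=-1.000000:
  k1 = f(0.000000, -1.000000) = -1.400000
  k2 = f(0.280000, -1.392000) = -2.432730
  p ← -1.000000 + (0.28/2)·(-1.400000 + (-2.432730)) = -1.536582
x=0.280000, p=-1.536582:
  k1 = f(0.280000, -1.536582) = -3.025519
  k2 = f(0.560000, -2.383727) = -7.395018
  p ← -1.536582 + (0.28/2)·(-3.025519 + (-7.395018)) = -2.995457
x=0.560000, p=-2.995457:
  k1 = f(0.560000, -2.995457) = -12.001870
  k2 = f(0.840000, -6.355981) = -55.717893
  p ← -2.995457 + (0.28/2)·(-12.001870 + (-55.717893)) = -12.476224
p(0.84) ≈ -12.4762

-12.4762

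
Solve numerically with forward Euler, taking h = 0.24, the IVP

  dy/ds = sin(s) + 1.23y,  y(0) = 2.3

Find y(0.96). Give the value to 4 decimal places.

Euler: y_{n+1} = y_n + h·f(s_n, y_n).
s=0.000000, y=2.300000: f=2.829000 → y ← 2.300000 + 0.24·2.829000 = 2.978960
s=0.240000, y=2.978960: f=3.901823 → y ← 2.978960 + 0.24·3.901823 = 3.915398
s=0.480000, y=3.915398: f=5.277718 → y ← 3.915398 + 0.24·5.277718 = 5.182050
s=0.720000, y=5.182050: f=7.033306 → y ← 5.182050 + 0.24·7.033306 = 6.870043
y(0.96) ≈ 6.8700

6.8700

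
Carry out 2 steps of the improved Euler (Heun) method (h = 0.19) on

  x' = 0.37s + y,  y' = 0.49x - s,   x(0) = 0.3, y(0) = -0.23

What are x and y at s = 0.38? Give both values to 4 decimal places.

0.2424, -0.2529

Heun on (x,y): k1 = f(s_n, state_n); k2 = f(s_n + h, state_n + h·k1); state_{n+1} = state_n + (h/2)·(k1 + k2).
0.000000: (0.300000, -0.230000)
  k1 = (-0.230000, 0.147000)
  predictor → (0.256300, -0.202070)
  k2 = (-0.131770, -0.064413)
  → (0.265632, -0.222154)
0.190000: (0.265632, -0.222154)
  k1 = (-0.151854, -0.059840)
  predictor → (0.236780, -0.233524)
  k2 = (-0.092924, -0.263978)
  → (0.242378, -0.252917)
(x(0.38), y(0.38)) ≈ (0.2424, -0.2529)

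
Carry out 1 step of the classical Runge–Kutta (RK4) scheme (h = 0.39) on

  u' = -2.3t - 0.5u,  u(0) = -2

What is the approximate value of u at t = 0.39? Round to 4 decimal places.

-1.8098

RK4: k1 = f(t_n, u_n); k2 = f(t_n + h/2, u_n + (h/2)·k1); k3 = f(t_n + h/2, u_n + (h/2)·k2); k4 = f(t_n + h, u_n + h·k3); u_{n+1} = u_n + (h/6)·(k1 + 2k2 + 2k3 + k4).
t=0.000000, u=-2.000000:
  k1 = f(0.000000, -2.000000) = 1.000000
  k2 = f(0.195000, -1.805000) = 0.454000
  k3 = f(0.195000, -1.911470) = 0.507235
  k4 = f(0.390000, -1.802178) = 0.004089
  u ← -2.000000 + (0.39/6)·(k1 + 2k2 + 2k3 + k4) = -1.809774
u(0.39) ≈ -1.8098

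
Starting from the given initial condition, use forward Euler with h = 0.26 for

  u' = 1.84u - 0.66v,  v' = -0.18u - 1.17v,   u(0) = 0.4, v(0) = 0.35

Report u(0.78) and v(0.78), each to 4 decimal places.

1.0816, 0.0566

Euler on (u,v): u_{n+1} = u_n + h·u', v_{n+1} = v_n + h·v'.
0.000000: (0.400000, 0.350000); f=(0.505000, -0.481500) → (0.531300, 0.224810)
0.260000: (0.531300, 0.224810); f=(0.829217, -0.358662) → (0.746897, 0.131558)
0.520000: (0.746897, 0.131558); f=(1.287461, -0.288364) → (1.081636, 0.056583)
(u(0.78), v(0.78)) ≈ (1.0816, 0.0566)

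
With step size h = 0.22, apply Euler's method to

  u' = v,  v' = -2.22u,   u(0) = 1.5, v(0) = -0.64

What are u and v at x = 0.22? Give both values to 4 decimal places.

1.3592, -1.3726

Euler on (u,v): u_{n+1} = u_n + h·u', v_{n+1} = v_n + h·v'.
0.000000: (1.500000, -0.640000); f=(-0.640000, -3.330000) → (1.359200, -1.372600)
(u(0.22), v(0.22)) ≈ (1.3592, -1.3726)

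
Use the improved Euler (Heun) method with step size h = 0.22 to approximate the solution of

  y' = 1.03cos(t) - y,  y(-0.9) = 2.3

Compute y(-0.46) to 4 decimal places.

Heun: k1 = f(t_n, y_n); k2 = f(t_n + h, y_n + h·k1); y_{n+1} = y_n + (h/2)·(k1 + k2).
t=-0.900000, y=2.300000:
  k1 = f(-0.900000, 2.300000) = -1.659742
  k2 = f(-0.680000, 1.934857) = -1.133957
  y ← 2.300000 + (0.22/2)·(-1.659742 + (-1.133957)) = 1.992693
t=-0.680000, y=1.992693:
  k1 = f(-0.680000, 1.992693) = -1.191793
  k2 = f(-0.460000, 1.730499) = -0.807565
  y ← 1.992693 + (0.22/2)·(-1.191793 + (-0.807565)) = 1.772764
y(-0.46) ≈ 1.7728

1.7728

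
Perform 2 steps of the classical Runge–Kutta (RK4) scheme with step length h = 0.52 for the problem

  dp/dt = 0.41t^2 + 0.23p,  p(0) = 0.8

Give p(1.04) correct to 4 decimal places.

1.1796

RK4: k1 = f(t_n, p_n); k2 = f(t_n + h/2, p_n + (h/2)·k1); k3 = f(t_n + h/2, p_n + (h/2)·k2); k4 = f(t_n + h, p_n + h·k3); p_{n+1} = p_n + (h/6)·(k1 + 2k2 + 2k3 + k4).
t=0.000000, p=0.800000:
  k1 = f(0.000000, 0.800000) = 0.184000
  k2 = f(0.260000, 0.847840) = 0.222719
  k3 = f(0.260000, 0.857907) = 0.225035
  k4 = f(0.520000, 0.917018) = 0.321778
  p ← 0.800000 + (0.52/6)·(k1 + 2k2 + 2k3 + k4) = 0.921445
t=0.520000, p=0.921445:
  k1 = f(0.520000, 0.921445) = 0.322796
  k2 = f(0.780000, 1.005372) = 0.480680
  k3 = f(0.780000, 1.046421) = 0.490121
  k4 = f(1.040000, 1.176308) = 0.714007
  p ← 0.921445 + (0.52/6)·(k1 + 2k2 + 2k3 + k4) = 1.179573
p(1.04) ≈ 1.1796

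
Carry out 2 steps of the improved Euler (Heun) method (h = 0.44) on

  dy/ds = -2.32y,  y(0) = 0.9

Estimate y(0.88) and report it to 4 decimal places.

Heun: k1 = f(s_n, y_n); k2 = f(s_n + h, y_n + h·k1); y_{n+1} = y_n + (h/2)·(k1 + k2).
s=0.000000, y=0.900000:
  k1 = f(0.000000, 0.900000) = -2.088000
  k2 = f(0.440000, -0.018720) = 0.043430
  y ← 0.900000 + (0.44/2)·(-2.088000 + 0.043430) = 0.450195
s=0.440000, y=0.450195:
  k1 = f(0.440000, 0.450195) = -1.044452
  k2 = f(0.880000, -0.009364) = 0.021725
  y ← 0.450195 + (0.44/2)·(-1.044452 + 0.021725) = 0.225195
y(0.88) ≈ 0.2252

0.2252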